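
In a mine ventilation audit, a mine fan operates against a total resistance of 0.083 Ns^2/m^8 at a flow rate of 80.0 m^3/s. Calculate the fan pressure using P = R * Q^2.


531.2 Pa

Compute Q^2:
Q^2 = 80.0^2 = 6400.0
Compute pressure:
P = R * Q^2 = 0.083 * 6400.0
= 531.2 Pa


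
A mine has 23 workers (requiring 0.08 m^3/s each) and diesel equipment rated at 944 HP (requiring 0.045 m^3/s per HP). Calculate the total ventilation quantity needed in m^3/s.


Airflow for workers:
Q_people = 23 * 0.08 = 1.84 m^3/s
Airflow for diesel equipment:
Q_diesel = 944 * 0.045 = 42.48 m^3/s
Total ventilation:
Q_total = 1.84 + 42.48
= 44.32 m^3/s

44.32 m^3/s


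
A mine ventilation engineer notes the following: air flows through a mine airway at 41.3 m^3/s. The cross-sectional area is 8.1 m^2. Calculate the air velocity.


5.0988 m/s

Velocity = flow rate / cross-sectional area
= 41.3 / 8.1
= 5.0988 m/s


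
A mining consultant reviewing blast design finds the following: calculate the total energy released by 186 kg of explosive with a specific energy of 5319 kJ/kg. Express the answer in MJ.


Energy = mass * specific_energy / 1000
= 186 * 5319 / 1000
= 989334 / 1000
= 989.334 MJ

989.334 MJ


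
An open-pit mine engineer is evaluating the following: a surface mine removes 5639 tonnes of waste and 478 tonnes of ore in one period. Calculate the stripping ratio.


11.7971

Stripping ratio = waste tonnage / ore tonnage
= 5639 / 478
= 11.7971


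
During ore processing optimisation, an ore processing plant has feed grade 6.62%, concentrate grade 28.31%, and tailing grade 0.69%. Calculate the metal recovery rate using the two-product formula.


Using the two-product formula:
R = 100 * c * (f - t) / (f * (c - t))
Numerator = 100 * 28.31 * (6.62 - 0.69)
= 100 * 28.31 * 5.93
= 16787.83
Denominator = 6.62 * (28.31 - 0.69)
= 6.62 * 27.62
= 182.8444
R = 16787.83 / 182.8444
= 91.8148%

91.8148%


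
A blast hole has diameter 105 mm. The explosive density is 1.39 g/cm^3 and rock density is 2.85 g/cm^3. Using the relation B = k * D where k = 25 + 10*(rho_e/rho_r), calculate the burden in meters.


First, compute k:
rho_e / rho_r = 1.39 / 2.85 = 0.4877192982
k = 25 + 10 * 0.4877192982 = 29.87719298
Then, compute burden:
B = k * D / 1000 = 29.87719298 * 105 / 1000
= 3137.105263 / 1000
= 3.1371 m

3.1371 m


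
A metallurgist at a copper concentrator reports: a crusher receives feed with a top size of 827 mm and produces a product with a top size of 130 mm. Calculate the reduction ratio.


6.3615

Reduction ratio = feed size / product size
= 827 / 130
= 6.3615


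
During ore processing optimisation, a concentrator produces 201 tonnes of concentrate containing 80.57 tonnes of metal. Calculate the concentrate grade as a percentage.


Grade = (metal in concentrate / concentrate mass) * 100
= (80.57 / 201) * 100
= 0.4008457711 * 100
= 40.0846%

40.0846%


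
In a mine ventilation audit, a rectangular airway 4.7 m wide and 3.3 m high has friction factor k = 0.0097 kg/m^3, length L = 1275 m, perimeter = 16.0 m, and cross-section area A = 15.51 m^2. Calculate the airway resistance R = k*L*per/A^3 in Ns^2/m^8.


0.053 Ns^2/m^8

Compute the numerator:
k * L * per = 0.0097 * 1275 * 16.0
= 197.88
Compute the denominator:
A^3 = 15.51^3 = 3731.087151
Resistance:
R = 197.88 / 3731.087151
= 0.053 Ns^2/m^8


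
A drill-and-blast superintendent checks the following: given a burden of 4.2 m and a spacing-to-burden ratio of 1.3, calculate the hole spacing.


Spacing = burden * ratio
= 4.2 * 1.3
= 5.46 m

5.46 m


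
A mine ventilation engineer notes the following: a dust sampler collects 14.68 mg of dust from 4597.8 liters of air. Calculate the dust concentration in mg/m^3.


Convert liters to m^3: 1 m^3 = 1000 L
Concentration = mass / volume * 1000
= 14.68 / 4597.8 * 1000
= 0.003192831354 * 1000
= 3.1928 mg/m^3

3.1928 mg/m^3


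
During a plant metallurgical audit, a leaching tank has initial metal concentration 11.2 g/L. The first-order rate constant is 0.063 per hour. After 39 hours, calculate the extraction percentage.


91.4308%

Compute the exponent:
-k * t = -0.063 * 39 = -2.457
Remaining concentration:
C = 11.2 * exp(-2.457)
= 11.2 * 0.08569164066
= 0.9597463754 g/L
Extracted = 11.2 - 0.9597463754 = 10.24025362 g/L
Extraction % = 10.24025362 / 11.2 * 100
= 91.4308%


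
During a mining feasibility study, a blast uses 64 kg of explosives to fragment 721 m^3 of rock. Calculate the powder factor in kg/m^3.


0.0888 kg/m^3

Powder factor = explosive mass / rock volume
= 64 / 721
= 0.0888 kg/m^3


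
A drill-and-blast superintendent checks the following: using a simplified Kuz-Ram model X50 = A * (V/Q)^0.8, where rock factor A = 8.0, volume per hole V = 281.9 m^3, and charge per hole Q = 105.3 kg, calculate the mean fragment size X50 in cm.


17.5883 cm

Compute V/Q:
V/Q = 281.9 / 105.3 = 2.67711301
Raise to the power 0.8:
(V/Q)^0.8 = 2.67711301^0.8 = 2.198534898
Multiply by A:
X50 = 8.0 * 2.198534898
= 17.5883 cm


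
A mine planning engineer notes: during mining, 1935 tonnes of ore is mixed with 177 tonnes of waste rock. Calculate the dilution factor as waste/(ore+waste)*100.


8.3807%

Total material = ore + waste
= 1935 + 177 = 2112 tonnes
Dilution = waste / total * 100
= 177 / 2112 * 100
= 0.08380681818 * 100
= 8.3807%


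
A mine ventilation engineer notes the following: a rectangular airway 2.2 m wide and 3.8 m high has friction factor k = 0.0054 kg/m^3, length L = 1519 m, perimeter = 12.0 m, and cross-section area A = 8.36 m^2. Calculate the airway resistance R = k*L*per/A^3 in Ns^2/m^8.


0.1685 Ns^2/m^8

Compute the numerator:
k * L * per = 0.0054 * 1519 * 12.0
= 98.4312
Compute the denominator:
A^3 = 8.36^3 = 584.277056
Resistance:
R = 98.4312 / 584.277056
= 0.1685 Ns^2/m^8


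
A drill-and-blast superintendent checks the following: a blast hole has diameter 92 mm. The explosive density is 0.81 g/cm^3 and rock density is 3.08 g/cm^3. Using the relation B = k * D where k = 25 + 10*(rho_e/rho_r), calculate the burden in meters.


2.5419 m

First, compute k:
rho_e / rho_r = 0.81 / 3.08 = 0.262987013
k = 25 + 10 * 0.262987013 = 27.62987013
Then, compute burden:
B = k * D / 1000 = 27.62987013 * 92 / 1000
= 2541.948052 / 1000
= 2.5419 m


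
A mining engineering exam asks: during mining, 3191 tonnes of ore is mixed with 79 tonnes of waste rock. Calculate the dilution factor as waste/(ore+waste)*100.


2.4159%

Total material = ore + waste
= 3191 + 79 = 3270 tonnes
Dilution = waste / total * 100
= 79 / 3270 * 100
= 0.02415902141 * 100
= 2.4159%


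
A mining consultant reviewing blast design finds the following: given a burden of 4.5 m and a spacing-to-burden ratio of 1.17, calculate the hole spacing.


5.265 m

Spacing = burden * ratio
= 4.5 * 1.17
= 5.265 m


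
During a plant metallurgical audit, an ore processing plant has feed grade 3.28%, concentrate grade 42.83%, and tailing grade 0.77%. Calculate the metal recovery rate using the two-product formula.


77.9253%

Using the two-product formula:
R = 100 * c * (f - t) / (f * (c - t))
Numerator = 100 * 42.83 * (3.28 - 0.77)
= 100 * 42.83 * 2.51
= 10750.33
Denominator = 3.28 * (42.83 - 0.77)
= 3.28 * 42.06
= 137.9568
R = 10750.33 / 137.9568
= 77.9253%


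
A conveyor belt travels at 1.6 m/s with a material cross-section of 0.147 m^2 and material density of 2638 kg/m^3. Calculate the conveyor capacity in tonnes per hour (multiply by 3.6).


Volumetric flow = speed * area
= 1.6 * 0.147 = 0.2352 m^3/s
Mass flow = volumetric * density
= 0.2352 * 2638 = 620.4576 kg/s
Convert to t/h: multiply by 3.6
Capacity = 620.4576 * 3.6
= 2233.6474 t/h

2233.6474 t/h


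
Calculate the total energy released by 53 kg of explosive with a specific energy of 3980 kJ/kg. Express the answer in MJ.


210.94 MJ

Energy = mass * specific_energy / 1000
= 53 * 3980 / 1000
= 210940 / 1000
= 210.94 MJ


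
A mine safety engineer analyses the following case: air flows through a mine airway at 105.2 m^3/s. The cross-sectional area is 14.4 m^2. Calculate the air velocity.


Velocity = flow rate / cross-sectional area
= 105.2 / 14.4
= 7.3056 m/s

7.3056 m/s


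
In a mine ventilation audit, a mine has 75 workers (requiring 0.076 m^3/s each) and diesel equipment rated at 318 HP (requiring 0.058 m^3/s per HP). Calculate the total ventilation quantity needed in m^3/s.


Airflow for workers:
Q_people = 75 * 0.076 = 5.7 m^3/s
Airflow for diesel equipment:
Q_diesel = 318 * 0.058 = 18.444 m^3/s
Total ventilation:
Q_total = 5.7 + 18.444
= 24.144 m^3/s

24.144 m^3/s


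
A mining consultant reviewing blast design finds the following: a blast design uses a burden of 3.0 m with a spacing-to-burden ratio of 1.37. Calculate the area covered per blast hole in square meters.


First, find the spacing:
Spacing = burden * ratio = 3.0 * 1.37
= 4.11 m
Then, calculate the area:
Area = burden * spacing = 3.0 * 4.11
= 12.33 m^2

12.33 m^2


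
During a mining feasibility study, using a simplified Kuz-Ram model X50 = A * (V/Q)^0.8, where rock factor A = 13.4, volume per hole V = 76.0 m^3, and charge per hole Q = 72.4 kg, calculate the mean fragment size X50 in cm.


13.9304 cm

Compute V/Q:
V/Q = 76.0 / 72.4 = 1.049723757
Raise to the power 0.8:
(V/Q)^0.8 = 1.049723757^0.8 = 1.039585039
Multiply by A:
X50 = 13.4 * 1.039585039
= 13.9304 cm


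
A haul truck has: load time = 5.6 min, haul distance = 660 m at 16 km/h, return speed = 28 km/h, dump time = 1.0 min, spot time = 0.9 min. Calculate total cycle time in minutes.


Convert haul speed to m/min: 16 * 1000/60 = 266.6666667 m/min
Haul time = 660 / 266.6666667 = 2.475 min
Convert return speed to m/min: 28 * 1000/60 = 466.6666667 m/min
Return time = 660 / 466.6666667 = 1.414285714 min
Total cycle time:
= 5.6 + 2.475 + 1.0 + 1.414285714 + 0.9
= 11.3893 min

11.3893 min


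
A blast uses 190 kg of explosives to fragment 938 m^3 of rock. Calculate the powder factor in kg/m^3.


0.2026 kg/m^3

Powder factor = explosive mass / rock volume
= 190 / 938
= 0.2026 kg/m^3


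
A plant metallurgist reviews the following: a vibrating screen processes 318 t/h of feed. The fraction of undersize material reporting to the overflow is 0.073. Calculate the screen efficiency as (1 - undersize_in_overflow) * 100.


92.7%

Screen efficiency = (1 - fraction of undersize in overflow) * 100
= (1 - 0.073) * 100
= 0.927 * 100
= 92.7%


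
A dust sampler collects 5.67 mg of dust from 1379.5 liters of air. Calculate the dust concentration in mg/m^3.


Convert liters to m^3: 1 m^3 = 1000 L
Concentration = mass / volume * 1000
= 5.67 / 1379.5 * 1000
= 0.00411018485 * 1000
= 4.1102 mg/m^3

4.1102 mg/m^3


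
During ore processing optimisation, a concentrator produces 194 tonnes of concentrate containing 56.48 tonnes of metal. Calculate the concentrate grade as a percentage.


29.1134%

Grade = (metal in concentrate / concentrate mass) * 100
= (56.48 / 194) * 100
= 0.2911340206 * 100
= 29.1134%


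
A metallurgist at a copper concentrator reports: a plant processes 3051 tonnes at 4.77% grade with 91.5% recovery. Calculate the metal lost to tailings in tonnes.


Total metal in feed:
= 3051 * 4.77 / 100 = 145.5327 tonnes
Metal recovered:
= 145.5327 * 91.5 / 100 = 133.1624205 tonnes
Metal lost to tailings:
= 145.5327 - 133.1624205
= 12.3703 tonnes

12.3703 tonnes


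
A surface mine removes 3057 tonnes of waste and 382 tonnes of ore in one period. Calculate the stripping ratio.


Stripping ratio = waste tonnage / ore tonnage
= 3057 / 382
= 8.0026

8.0026


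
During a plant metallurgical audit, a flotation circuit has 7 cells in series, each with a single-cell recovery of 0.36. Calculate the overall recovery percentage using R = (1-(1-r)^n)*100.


95.602%

Complement of single-cell recovery:
1 - r = 1 - 0.36 = 0.64
Raise to power n:
(1 - r)^7 = 0.64^7 = 0.04398046511
Overall recovery:
R = (1 - 0.04398046511) * 100
= 95.602%


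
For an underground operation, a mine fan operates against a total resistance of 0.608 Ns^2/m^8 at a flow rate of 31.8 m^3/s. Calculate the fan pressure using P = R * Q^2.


614.8339 Pa

Compute Q^2:
Q^2 = 31.8^2 = 1011.24
Compute pressure:
P = R * Q^2 = 0.608 * 1011.24
= 614.8339 Pa


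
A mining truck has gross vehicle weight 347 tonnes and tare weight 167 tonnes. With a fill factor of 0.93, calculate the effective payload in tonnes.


Maximum payload = gross - tare
= 347 - 167 = 180 tonnes
Effective payload = max payload * fill factor
= 180 * 0.93
= 167.4 tonnes

167.4 tonnes


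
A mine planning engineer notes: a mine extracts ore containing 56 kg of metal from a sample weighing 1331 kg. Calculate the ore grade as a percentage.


Ore grade = (metal mass / ore mass) * 100
= (56 / 1331) * 100
= 0.04207362885 * 100
= 4.2074%

4.2074%


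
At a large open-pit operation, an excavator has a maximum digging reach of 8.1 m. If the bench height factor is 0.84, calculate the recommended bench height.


Bench height = reach * factor
= 8.1 * 0.84
= 6.804 m

6.804 m


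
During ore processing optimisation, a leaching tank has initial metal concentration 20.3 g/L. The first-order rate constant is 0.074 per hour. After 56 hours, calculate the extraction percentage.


98.4141%

Compute the exponent:
-k * t = -0.074 * 56 = -4.144
Remaining concentration:
C = 20.3 * exp(-4.144)
= 20.3 * 0.01585928731
= 0.3219435324 g/L
Extracted = 20.3 - 0.3219435324 = 19.97805647 g/L
Extraction % = 19.97805647 / 20.3 * 100
= 98.4141%


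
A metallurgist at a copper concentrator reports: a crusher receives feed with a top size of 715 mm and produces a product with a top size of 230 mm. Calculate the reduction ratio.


3.1087

Reduction ratio = feed size / product size
= 715 / 230
= 3.1087


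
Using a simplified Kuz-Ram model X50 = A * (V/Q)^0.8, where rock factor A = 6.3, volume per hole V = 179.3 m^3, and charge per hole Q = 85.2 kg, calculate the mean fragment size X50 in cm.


11.4249 cm

Compute V/Q:
V/Q = 179.3 / 85.2 = 2.104460094
Raise to the power 0.8:
(V/Q)^0.8 = 2.104460094^0.8 = 1.813479104
Multiply by A:
X50 = 6.3 * 1.813479104
= 11.4249 cm


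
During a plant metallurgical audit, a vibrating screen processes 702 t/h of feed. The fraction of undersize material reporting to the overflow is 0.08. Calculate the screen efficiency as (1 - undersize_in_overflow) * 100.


92.0%

Screen efficiency = (1 - fraction of undersize in overflow) * 100
= (1 - 0.08) * 100
= 0.92 * 100
= 92.0%


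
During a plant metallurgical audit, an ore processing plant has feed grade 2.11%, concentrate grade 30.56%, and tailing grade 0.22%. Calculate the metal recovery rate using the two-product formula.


90.223%

Using the two-product formula:
R = 100 * c * (f - t) / (f * (c - t))
Numerator = 100 * 30.56 * (2.11 - 0.22)
= 100 * 30.56 * 1.89
= 5775.84
Denominator = 2.11 * (30.56 - 0.22)
= 2.11 * 30.34
= 64.0174
R = 5775.84 / 64.0174
= 90.223%


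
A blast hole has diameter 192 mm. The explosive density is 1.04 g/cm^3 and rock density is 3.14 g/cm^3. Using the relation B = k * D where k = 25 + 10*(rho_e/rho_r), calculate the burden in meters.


First, compute k:
rho_e / rho_r = 1.04 / 3.14 = 0.3312101911
k = 25 + 10 * 0.3312101911 = 28.31210191
Then, compute burden:
B = k * D / 1000 = 28.31210191 * 192 / 1000
= 5435.923567 / 1000
= 5.4359 m

5.4359 m


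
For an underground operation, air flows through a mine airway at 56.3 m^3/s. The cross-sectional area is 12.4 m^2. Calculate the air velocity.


4.5403 m/s

Velocity = flow rate / cross-sectional area
= 56.3 / 12.4
= 4.5403 m/s


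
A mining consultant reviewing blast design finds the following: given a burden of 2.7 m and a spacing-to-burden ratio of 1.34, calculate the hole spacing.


Spacing = burden * ratio
= 2.7 * 1.34
= 3.618 m

3.618 m


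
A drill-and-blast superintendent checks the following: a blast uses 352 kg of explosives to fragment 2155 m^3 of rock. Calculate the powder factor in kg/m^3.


Powder factor = explosive mass / rock volume
= 352 / 2155
= 0.1633 kg/m^3

0.1633 kg/m^3


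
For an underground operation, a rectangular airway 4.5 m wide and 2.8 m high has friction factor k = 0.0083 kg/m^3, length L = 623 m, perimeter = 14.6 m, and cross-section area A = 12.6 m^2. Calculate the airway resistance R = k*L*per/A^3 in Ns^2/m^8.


0.0377 Ns^2/m^8

Compute the numerator:
k * L * per = 0.0083 * 623 * 14.6
= 75.49514
Compute the denominator:
A^3 = 12.6^3 = 2000.376
Resistance:
R = 75.49514 / 2000.376
= 0.0377 Ns^2/m^8


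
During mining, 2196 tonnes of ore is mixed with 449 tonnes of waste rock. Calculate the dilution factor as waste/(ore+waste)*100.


Total material = ore + waste
= 2196 + 449 = 2645 tonnes
Dilution = waste / total * 100
= 449 / 2645 * 100
= 0.1697542533 * 100
= 16.9754%

16.9754%


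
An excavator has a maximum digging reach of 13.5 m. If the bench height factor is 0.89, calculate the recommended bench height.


Bench height = reach * factor
= 13.5 * 0.89
= 12.015 m

12.015 m


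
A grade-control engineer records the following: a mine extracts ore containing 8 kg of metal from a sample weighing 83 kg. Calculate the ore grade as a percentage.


9.6386%

Ore grade = (metal mass / ore mass) * 100
= (8 / 83) * 100
= 0.09638554217 * 100
= 9.6386%


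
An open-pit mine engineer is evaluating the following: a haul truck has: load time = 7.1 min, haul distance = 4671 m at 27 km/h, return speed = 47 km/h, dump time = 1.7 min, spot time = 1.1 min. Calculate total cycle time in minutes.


Convert haul speed to m/min: 27 * 1000/60 = 450 m/min
Haul time = 4671 / 450 = 10.38 min
Convert return speed to m/min: 47 * 1000/60 = 783.3333333 m/min
Return time = 4671 / 783.3333333 = 5.962978723 min
Total cycle time:
= 7.1 + 10.38 + 1.7 + 5.962978723 + 1.1
= 26.243 min

26.243 min


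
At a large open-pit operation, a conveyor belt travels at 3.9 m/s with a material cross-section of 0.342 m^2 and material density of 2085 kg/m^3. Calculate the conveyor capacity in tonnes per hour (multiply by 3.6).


Volumetric flow = speed * area
= 3.9 * 0.342 = 1.3338 m^3/s
Mass flow = volumetric * density
= 1.3338 * 2085 = 2780.973 kg/s
Convert to t/h: multiply by 3.6
Capacity = 2780.973 * 3.6
= 10011.5028 t/h

10011.5028 t/h


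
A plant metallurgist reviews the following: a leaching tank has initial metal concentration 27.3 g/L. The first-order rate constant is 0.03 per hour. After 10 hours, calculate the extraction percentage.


25.9182%

Compute the exponent:
-k * t = -0.03 * 10 = -0.3
Remaining concentration:
C = 27.3 * exp(-0.3)
= 27.3 * 0.7408182207
= 20.22433742 g/L
Extracted = 27.3 - 20.22433742 = 7.075662575 g/L
Extraction % = 7.075662575 / 27.3 * 100
= 25.9182%


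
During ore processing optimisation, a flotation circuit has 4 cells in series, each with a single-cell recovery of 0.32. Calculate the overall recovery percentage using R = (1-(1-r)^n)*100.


Complement of single-cell recovery:
1 - r = 1 - 0.32 = 0.68
Raise to power n:
(1 - r)^4 = 0.68^4 = 0.21381376
Overall recovery:
R = (1 - 0.21381376) * 100
= 78.6186%

78.6186%


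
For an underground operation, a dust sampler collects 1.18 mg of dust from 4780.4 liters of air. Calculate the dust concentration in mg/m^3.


Convert liters to m^3: 1 m^3 = 1000 L
Concentration = mass / volume * 1000
= 1.18 / 4780.4 * 1000
= 0.0002468412685 * 1000
= 0.2468 mg/m^3

0.2468 mg/m^3


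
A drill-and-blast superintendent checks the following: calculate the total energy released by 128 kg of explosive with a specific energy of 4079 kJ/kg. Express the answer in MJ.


Energy = mass * specific_energy / 1000
= 128 * 4079 / 1000
= 522112 / 1000
= 522.112 MJ

522.112 MJ


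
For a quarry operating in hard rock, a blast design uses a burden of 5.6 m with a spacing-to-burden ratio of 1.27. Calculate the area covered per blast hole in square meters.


First, find the spacing:
Spacing = burden * ratio = 5.6 * 1.27
= 7.112 m
Then, calculate the area:
Area = burden * spacing = 5.6 * 7.112
= 39.8272 m^2

39.8272 m^2


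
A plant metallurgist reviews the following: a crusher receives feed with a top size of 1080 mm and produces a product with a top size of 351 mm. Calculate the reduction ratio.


3.0769

Reduction ratio = feed size / product size
= 1080 / 351
= 3.0769


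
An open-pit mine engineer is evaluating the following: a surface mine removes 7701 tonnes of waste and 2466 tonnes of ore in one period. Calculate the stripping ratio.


3.1229

Stripping ratio = waste tonnage / ore tonnage
= 7701 / 2466
= 3.1229


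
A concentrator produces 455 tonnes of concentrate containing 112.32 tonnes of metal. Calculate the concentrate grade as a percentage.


24.6857%

Grade = (metal in concentrate / concentrate mass) * 100
= (112.32 / 455) * 100
= 0.2468571429 * 100
= 24.6857%


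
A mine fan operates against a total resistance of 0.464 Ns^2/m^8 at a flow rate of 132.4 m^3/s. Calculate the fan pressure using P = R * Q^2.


8133.8086 Pa

Compute Q^2:
Q^2 = 132.4^2 = 17529.76
Compute pressure:
P = R * Q^2 = 0.464 * 17529.76
= 8133.8086 Pa


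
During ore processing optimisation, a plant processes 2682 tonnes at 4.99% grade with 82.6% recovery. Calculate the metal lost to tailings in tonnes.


23.2867 tonnes

Total metal in feed:
= 2682 * 4.99 / 100 = 133.8318 tonnes
Metal recovered:
= 133.8318 * 82.6 / 100 = 110.5450668 tonnes
Metal lost to tailings:
= 133.8318 - 110.5450668
= 23.2867 tonnes


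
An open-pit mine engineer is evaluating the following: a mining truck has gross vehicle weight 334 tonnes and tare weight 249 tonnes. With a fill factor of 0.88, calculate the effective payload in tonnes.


74.8 tonnes

Maximum payload = gross - tare
= 334 - 249 = 85 tonnes
Effective payload = max payload * fill factor
= 85 * 0.88
= 74.8 tonnes


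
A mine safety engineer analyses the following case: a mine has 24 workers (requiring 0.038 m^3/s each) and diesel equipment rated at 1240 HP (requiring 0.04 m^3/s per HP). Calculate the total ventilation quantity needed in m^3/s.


50.512 m^3/s

Airflow for workers:
Q_people = 24 * 0.038 = 0.912 m^3/s
Airflow for diesel equipment:
Q_diesel = 1240 * 0.04 = 49.6 m^3/s
Total ventilation:
Q_total = 0.912 + 49.6
= 50.512 m^3/s


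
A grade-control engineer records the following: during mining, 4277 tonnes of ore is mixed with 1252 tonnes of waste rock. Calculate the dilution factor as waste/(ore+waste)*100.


Total material = ore + waste
= 4277 + 1252 = 5529 tonnes
Dilution = waste / total * 100
= 1252 / 5529 * 100
= 0.2264423946 * 100
= 22.6442%

22.6442%


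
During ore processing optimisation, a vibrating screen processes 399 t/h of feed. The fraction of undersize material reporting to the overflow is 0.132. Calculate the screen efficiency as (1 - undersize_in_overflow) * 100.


Screen efficiency = (1 - fraction of undersize in overflow) * 100
= (1 - 0.132) * 100
= 0.868 * 100
= 86.8%

86.8%


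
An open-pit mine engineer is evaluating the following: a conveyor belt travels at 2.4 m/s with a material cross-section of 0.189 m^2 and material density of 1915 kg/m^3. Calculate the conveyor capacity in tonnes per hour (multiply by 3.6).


Volumetric flow = speed * area
= 2.4 * 0.189 = 0.4536 m^3/s
Mass flow = volumetric * density
= 0.4536 * 1915 = 868.644 kg/s
Convert to t/h: multiply by 3.6
Capacity = 868.644 * 3.6
= 3127.1184 t/h

3127.1184 t/h


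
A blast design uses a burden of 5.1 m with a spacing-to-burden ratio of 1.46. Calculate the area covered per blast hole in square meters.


First, find the spacing:
Spacing = burden * ratio = 5.1 * 1.46
= 7.446 m
Then, calculate the area:
Area = burden * spacing = 5.1 * 7.446
= 37.9746 m^2

37.9746 m^2


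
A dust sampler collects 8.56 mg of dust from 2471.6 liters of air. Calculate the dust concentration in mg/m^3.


Convert liters to m^3: 1 m^3 = 1000 L
Concentration = mass / volume * 1000
= 8.56 / 2471.6 * 1000
= 0.003463343583 * 1000
= 3.4633 mg/m^3

3.4633 mg/m^3


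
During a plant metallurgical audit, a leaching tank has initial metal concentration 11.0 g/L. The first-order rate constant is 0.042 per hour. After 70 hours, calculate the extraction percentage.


94.7134%

Compute the exponent:
-k * t = -0.042 * 70 = -2.94
Remaining concentration:
C = 11.0 * exp(-2.94)
= 11.0 * 0.05286572874
= 0.5815230161 g/L
Extracted = 11.0 - 0.5815230161 = 10.41847698 g/L
Extraction % = 10.41847698 / 11.0 * 100
= 94.7134%


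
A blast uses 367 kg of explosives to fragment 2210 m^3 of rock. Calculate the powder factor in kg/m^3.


Powder factor = explosive mass / rock volume
= 367 / 2210
= 0.1661 kg/m^3

0.1661 kg/m^3


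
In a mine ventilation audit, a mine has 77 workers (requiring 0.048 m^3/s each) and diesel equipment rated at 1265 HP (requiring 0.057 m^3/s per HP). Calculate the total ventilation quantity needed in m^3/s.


Airflow for workers:
Q_people = 77 * 0.048 = 3.696 m^3/s
Airflow for diesel equipment:
Q_diesel = 1265 * 0.057 = 72.105 m^3/s
Total ventilation:
Q_total = 3.696 + 72.105
= 75.801 m^3/s

75.801 m^3/s


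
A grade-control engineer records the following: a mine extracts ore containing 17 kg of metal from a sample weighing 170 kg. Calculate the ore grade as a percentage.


10.0%

Ore grade = (metal mass / ore mass) * 100
= (17 / 170) * 100
= 0.1 * 100
= 10.0%


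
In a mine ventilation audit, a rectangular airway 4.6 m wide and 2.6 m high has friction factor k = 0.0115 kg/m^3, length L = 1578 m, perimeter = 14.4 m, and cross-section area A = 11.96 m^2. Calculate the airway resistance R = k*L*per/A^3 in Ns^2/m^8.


Compute the numerator:
k * L * per = 0.0115 * 1578 * 14.4
= 261.3168
Compute the denominator:
A^3 = 11.96^3 = 1710.777536
Resistance:
R = 261.3168 / 1710.777536
= 0.1527 Ns^2/m^8

0.1527 Ns^2/m^8


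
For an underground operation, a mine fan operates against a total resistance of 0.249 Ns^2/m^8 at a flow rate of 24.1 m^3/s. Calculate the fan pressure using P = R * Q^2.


Compute Q^2:
Q^2 = 24.1^2 = 580.81
Compute pressure:
P = R * Q^2 = 0.249 * 580.81
= 144.6217 Pa

144.6217 Pa


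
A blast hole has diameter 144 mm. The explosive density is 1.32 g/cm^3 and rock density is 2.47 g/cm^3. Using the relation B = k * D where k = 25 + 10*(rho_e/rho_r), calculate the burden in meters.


4.3696 m

First, compute k:
rho_e / rho_r = 1.32 / 2.47 = 0.5344129555
k = 25 + 10 * 0.5344129555 = 30.34412955
Then, compute burden:
B = k * D / 1000 = 30.34412955 * 144 / 1000
= 4369.554656 / 1000
= 4.3696 m


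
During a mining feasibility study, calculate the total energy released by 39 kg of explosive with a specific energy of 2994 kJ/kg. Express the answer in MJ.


116.766 MJ

Energy = mass * specific_energy / 1000
= 39 * 2994 / 1000
= 116766 / 1000
= 116.766 MJ


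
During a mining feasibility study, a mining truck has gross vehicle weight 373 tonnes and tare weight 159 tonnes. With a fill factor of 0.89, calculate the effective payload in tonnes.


190.46 tonnes

Maximum payload = gross - tare
= 373 - 159 = 214 tonnes
Effective payload = max payload * fill factor
= 214 * 0.89
= 190.46 tonnes


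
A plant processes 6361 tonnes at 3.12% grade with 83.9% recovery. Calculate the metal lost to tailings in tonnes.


Total metal in feed:
= 6361 * 3.12 / 100 = 198.4632 tonnes
Metal recovered:
= 198.4632 * 83.9 / 100 = 166.5106248 tonnes
Metal lost to tailings:
= 198.4632 - 166.5106248
= 31.9526 tonnes

31.9526 tonnes


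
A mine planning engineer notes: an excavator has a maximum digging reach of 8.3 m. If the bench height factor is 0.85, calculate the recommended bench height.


7.055 m

Bench height = reach * factor
= 8.3 * 0.85
= 7.055 m


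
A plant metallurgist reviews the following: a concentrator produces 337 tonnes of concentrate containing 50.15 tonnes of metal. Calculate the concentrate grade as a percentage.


Grade = (metal in concentrate / concentrate mass) * 100
= (50.15 / 337) * 100
= 0.1488130564 * 100
= 14.8813%

14.8813%


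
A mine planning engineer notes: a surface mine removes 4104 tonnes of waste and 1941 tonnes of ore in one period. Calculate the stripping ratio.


Stripping ratio = waste tonnage / ore tonnage
= 4104 / 1941
= 2.1144

2.1144


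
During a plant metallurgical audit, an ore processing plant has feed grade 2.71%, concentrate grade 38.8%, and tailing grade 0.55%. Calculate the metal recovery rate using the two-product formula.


Using the two-product formula:
R = 100 * c * (f - t) / (f * (c - t))
Numerator = 100 * 38.8 * (2.71 - 0.55)
= 100 * 38.8 * 2.16
= 8380.8
Denominator = 2.71 * (38.8 - 0.55)
= 2.71 * 38.25
= 103.6575
R = 8380.8 / 103.6575
= 80.8509%

80.8509%


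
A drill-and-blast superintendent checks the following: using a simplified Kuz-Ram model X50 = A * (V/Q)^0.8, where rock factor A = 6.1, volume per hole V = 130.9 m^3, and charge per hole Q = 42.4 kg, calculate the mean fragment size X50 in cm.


15.031 cm

Compute V/Q:
V/Q = 130.9 / 42.4 = 3.087264151
Raise to the power 0.8:
(V/Q)^0.8 = 3.087264151^0.8 = 2.46410399
Multiply by A:
X50 = 6.1 * 2.46410399
= 15.031 cm


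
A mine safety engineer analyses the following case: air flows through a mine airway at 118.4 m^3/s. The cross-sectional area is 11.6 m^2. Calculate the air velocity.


Velocity = flow rate / cross-sectional area
= 118.4 / 11.6
= 10.2069 m/s

10.2069 m/s


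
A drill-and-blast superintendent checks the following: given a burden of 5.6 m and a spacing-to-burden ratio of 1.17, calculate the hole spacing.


6.552 m

Spacing = burden * ratio
= 5.6 * 1.17
= 6.552 m


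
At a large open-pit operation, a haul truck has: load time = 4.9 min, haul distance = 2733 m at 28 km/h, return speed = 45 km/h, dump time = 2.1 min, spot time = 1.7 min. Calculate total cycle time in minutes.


Convert haul speed to m/min: 28 * 1000/60 = 466.6666667 m/min
Haul time = 2733 / 466.6666667 = 5.856428571 min
Convert return speed to m/min: 45 * 1000/60 = 750 m/min
Return time = 2733 / 750 = 3.644 min
Total cycle time:
= 4.9 + 5.856428571 + 2.1 + 3.644 + 1.7
= 18.2004 min

18.2004 min


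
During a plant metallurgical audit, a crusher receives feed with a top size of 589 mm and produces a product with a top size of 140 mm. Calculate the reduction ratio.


Reduction ratio = feed size / product size
= 589 / 140
= 4.2071

4.2071


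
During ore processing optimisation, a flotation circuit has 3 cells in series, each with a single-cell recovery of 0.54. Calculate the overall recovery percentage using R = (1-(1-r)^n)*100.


90.2664%

Complement of single-cell recovery:
1 - r = 1 - 0.54 = 0.46
Raise to power n:
(1 - r)^3 = 0.46^3 = 0.097336
Overall recovery:
R = (1 - 0.097336) * 100
= 90.2664%


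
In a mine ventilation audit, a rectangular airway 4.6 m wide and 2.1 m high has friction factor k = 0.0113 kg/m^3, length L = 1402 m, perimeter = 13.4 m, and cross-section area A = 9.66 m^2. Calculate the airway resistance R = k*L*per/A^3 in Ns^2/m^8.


Compute the numerator:
k * L * per = 0.0113 * 1402 * 13.4
= 212.29084
Compute the denominator:
A^3 = 9.66^3 = 901.428696
Resistance:
R = 212.29084 / 901.428696
= 0.2355 Ns^2/m^8

0.2355 Ns^2/m^8


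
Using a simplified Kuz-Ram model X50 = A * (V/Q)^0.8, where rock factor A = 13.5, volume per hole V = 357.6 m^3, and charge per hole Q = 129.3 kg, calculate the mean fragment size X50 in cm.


30.463 cm

Compute V/Q:
V/Q = 357.6 / 129.3 = 2.765661253
Raise to the power 0.8:
(V/Q)^0.8 = 2.765661253^0.8 = 2.256520006
Multiply by A:
X50 = 13.5 * 2.256520006
= 30.463 cm


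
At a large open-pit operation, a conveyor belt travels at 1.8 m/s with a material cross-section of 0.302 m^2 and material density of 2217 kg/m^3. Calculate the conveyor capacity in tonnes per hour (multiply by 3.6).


4338.5803 t/h

Volumetric flow = speed * area
= 1.8 * 0.302 = 0.5436 m^3/s
Mass flow = volumetric * density
= 0.5436 * 2217 = 1205.1612 kg/s
Convert to t/h: multiply by 3.6
Capacity = 1205.1612 * 3.6
= 4338.5803 t/h


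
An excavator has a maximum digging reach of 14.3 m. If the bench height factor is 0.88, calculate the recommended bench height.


12.584 m

Bench height = reach * factor
= 14.3 * 0.88
= 12.584 m


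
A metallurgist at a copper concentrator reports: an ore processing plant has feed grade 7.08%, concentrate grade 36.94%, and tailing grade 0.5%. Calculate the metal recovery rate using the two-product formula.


94.2131%

Using the two-product formula:
R = 100 * c * (f - t) / (f * (c - t))
Numerator = 100 * 36.94 * (7.08 - 0.5)
= 100 * 36.94 * 6.58
= 24306.52
Denominator = 7.08 * (36.94 - 0.5)
= 7.08 * 36.44
= 257.9952
R = 24306.52 / 257.9952
= 94.2131%


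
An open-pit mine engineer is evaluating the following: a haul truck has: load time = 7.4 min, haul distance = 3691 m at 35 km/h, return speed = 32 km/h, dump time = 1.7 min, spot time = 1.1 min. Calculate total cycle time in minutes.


23.4481 min

Convert haul speed to m/min: 35 * 1000/60 = 583.3333333 m/min
Haul time = 3691 / 583.3333333 = 6.327428571 min
Convert return speed to m/min: 32 * 1000/60 = 533.3333333 m/min
Return time = 3691 / 533.3333333 = 6.920625 min
Total cycle time:
= 7.4 + 6.327428571 + 1.7 + 6.920625 + 1.1
= 23.4481 min


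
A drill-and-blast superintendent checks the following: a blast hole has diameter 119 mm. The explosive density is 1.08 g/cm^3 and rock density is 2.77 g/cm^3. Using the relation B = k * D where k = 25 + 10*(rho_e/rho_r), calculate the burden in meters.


First, compute k:
rho_e / rho_r = 1.08 / 2.77 = 0.3898916968
k = 25 + 10 * 0.3898916968 = 28.89891697
Then, compute burden:
B = k * D / 1000 = 28.89891697 * 119 / 1000
= 3438.971119 / 1000
= 3.439 m

3.439 m


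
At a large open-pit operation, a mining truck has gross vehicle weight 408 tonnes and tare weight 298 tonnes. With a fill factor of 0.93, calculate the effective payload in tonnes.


Maximum payload = gross - tare
= 408 - 298 = 110 tonnes
Effective payload = max payload * fill factor
= 110 * 0.93
= 102.3 tonnes

102.3 tonnes


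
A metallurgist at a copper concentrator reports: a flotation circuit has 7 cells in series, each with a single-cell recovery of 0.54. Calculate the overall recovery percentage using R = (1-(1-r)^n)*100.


Complement of single-cell recovery:
1 - r = 1 - 0.54 = 0.46
Raise to power n:
(1 - r)^7 = 0.46^7 = 0.004358176572
Overall recovery:
R = (1 - 0.004358176572) * 100
= 99.5642%

99.5642%


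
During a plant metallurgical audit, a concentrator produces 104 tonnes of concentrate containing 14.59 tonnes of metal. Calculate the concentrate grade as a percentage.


14.0288%

Grade = (metal in concentrate / concentrate mass) * 100
= (14.59 / 104) * 100
= 0.1402884615 * 100
= 14.0288%


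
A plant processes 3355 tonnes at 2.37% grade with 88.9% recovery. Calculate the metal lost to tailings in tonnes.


Total metal in feed:
= 3355 * 2.37 / 100 = 79.5135 tonnes
Metal recovered:
= 79.5135 * 88.9 / 100 = 70.6875015 tonnes
Metal lost to tailings:
= 79.5135 - 70.6875015
= 8.826 tonnes

8.826 tonnes


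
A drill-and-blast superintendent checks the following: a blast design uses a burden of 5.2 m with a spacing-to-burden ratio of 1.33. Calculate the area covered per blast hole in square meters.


35.9632 m^2

First, find the spacing:
Spacing = burden * ratio = 5.2 * 1.33
= 6.916 m
Then, calculate the area:
Area = burden * spacing = 5.2 * 6.916
= 35.9632 m^2


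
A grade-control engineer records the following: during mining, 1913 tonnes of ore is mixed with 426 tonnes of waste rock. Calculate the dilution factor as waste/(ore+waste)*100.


18.2129%

Total material = ore + waste
= 1913 + 426 = 2339 tonnes
Dilution = waste / total * 100
= 426 / 2339 * 100
= 0.182129115 * 100
= 18.2129%


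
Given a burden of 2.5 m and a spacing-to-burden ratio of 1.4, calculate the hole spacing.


3.5 m

Spacing = burden * ratio
= 2.5 * 1.4
= 3.5 m


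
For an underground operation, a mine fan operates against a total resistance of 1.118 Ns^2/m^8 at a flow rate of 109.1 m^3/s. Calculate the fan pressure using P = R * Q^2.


13307.3416 Pa

Compute Q^2:
Q^2 = 109.1^2 = 11902.81
Compute pressure:
P = R * Q^2 = 1.118 * 11902.81
= 13307.3416 Pa


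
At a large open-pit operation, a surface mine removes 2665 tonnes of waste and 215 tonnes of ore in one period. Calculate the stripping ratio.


Stripping ratio = waste tonnage / ore tonnage
= 2665 / 215
= 12.3953

12.3953


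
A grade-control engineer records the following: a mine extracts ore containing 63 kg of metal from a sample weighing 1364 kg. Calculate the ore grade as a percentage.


4.6188%

Ore grade = (metal mass / ore mass) * 100
= (63 / 1364) * 100
= 0.04618768328 * 100
= 4.6188%


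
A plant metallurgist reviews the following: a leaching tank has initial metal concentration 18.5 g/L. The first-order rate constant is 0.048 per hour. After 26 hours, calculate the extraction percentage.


Compute the exponent:
-k * t = -0.048 * 26 = -1.248
Remaining concentration:
C = 18.5 * exp(-1.248)
= 18.5 * 0.2870783798
= 5.310950027 g/L
Extracted = 18.5 - 5.310950027 = 13.18904997 g/L
Extraction % = 13.18904997 / 18.5 * 100
= 71.2922%

71.2922%


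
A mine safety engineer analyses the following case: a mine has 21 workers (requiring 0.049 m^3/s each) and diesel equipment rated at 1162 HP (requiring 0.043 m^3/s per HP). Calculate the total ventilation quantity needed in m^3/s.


Airflow for workers:
Q_people = 21 * 0.049 = 1.029 m^3/s
Airflow for diesel equipment:
Q_diesel = 1162 * 0.043 = 49.966 m^3/s
Total ventilation:
Q_total = 1.029 + 49.966
= 50.995 m^3/s

50.995 m^3/s


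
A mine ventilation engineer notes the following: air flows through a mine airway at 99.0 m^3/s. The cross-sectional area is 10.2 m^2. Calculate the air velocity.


9.7059 m/s

Velocity = flow rate / cross-sectional area
= 99.0 / 10.2
= 9.7059 m/s


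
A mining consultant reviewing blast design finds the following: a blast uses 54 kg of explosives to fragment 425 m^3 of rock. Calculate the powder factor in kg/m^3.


0.1271 kg/m^3

Powder factor = explosive mass / rock volume
= 54 / 425
= 0.1271 kg/m^3


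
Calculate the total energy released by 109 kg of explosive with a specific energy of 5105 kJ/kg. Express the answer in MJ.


Energy = mass * specific_energy / 1000
= 109 * 5105 / 1000
= 556445 / 1000
= 556.445 MJ

556.445 MJ


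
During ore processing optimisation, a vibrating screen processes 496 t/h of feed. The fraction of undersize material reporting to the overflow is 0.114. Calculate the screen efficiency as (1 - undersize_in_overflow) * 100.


88.6%

Screen efficiency = (1 - fraction of undersize in overflow) * 100
= (1 - 0.114) * 100
= 0.886 * 100
= 88.6%


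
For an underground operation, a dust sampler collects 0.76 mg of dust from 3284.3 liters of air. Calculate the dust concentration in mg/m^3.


Convert liters to m^3: 1 m^3 = 1000 L
Concentration = mass / volume * 1000
= 0.76 / 3284.3 * 1000
= 0.0002314039521 * 1000
= 0.2314 mg/m^3

0.2314 mg/m^3


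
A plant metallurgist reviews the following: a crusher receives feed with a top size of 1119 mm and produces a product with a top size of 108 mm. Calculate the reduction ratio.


10.3611

Reduction ratio = feed size / product size
= 1119 / 108
= 10.3611


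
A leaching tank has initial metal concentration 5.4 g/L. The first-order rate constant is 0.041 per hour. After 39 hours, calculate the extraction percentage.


79.7901%

Compute the exponent:
-k * t = -0.041 * 39 = -1.599
Remaining concentration:
C = 5.4 * exp(-1.599)
= 5.4 * 0.2020985155
= 1.091331984 g/L
Extracted = 5.4 - 1.091331984 = 4.308668016 g/L
Extraction % = 4.308668016 / 5.4 * 100
= 79.7901%


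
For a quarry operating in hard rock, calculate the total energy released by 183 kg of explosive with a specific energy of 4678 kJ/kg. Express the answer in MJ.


Energy = mass * specific_energy / 1000
= 183 * 4678 / 1000
= 856074 / 1000
= 856.074 MJ

856.074 MJ
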